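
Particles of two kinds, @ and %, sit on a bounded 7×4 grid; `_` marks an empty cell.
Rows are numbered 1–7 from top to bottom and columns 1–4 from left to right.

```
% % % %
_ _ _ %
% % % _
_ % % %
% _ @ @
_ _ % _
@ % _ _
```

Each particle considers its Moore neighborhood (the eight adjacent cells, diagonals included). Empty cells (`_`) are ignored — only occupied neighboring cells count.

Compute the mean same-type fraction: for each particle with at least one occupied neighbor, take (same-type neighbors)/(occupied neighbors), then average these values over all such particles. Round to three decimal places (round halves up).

0.723

Row 1: (1,1)% 1/1 · (1,2)% 2/2 · (1,3)% 3/3 · (1,4)% 2/2
Row 2: (2,4)% 3/3
Row 3: (3,1)% 2/2 · (3,2)% 4/4 · (3,3)% 5/5
Row 4: (4,2)% 5/6 · (4,3)% 4/6 · (4,4)% 2/4
Row 5: (5,1)% 1/1 · (5,3)@ 1/5 · (5,4)@ 1/4
Row 6: (6,3)% 1/3
Row 7: (7,1)@ 0/1 · (7,2)% 1/2
Sum over 17 particles: 1/1 + 2/2 + 3/3 + 2/2 + 3/3 + 2/2 + 4/4 + 5/5 + 5/6 + 4/6 + 2/4 + 1/1 + 1/5 + 1/4 + 1/3 + 0/1 + 1/2 = 737/60; mean = 737/60 ÷ 17 = 737/1020 = 0.722549… → 0.723.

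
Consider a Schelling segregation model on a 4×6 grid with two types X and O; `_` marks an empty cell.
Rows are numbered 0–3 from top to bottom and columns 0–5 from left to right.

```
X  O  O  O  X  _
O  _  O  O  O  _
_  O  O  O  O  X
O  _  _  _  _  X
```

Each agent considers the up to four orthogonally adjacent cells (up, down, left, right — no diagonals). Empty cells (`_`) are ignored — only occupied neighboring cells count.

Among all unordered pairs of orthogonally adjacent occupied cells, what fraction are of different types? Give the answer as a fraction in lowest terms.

Scan each occupied cell's neighbors to the right and below so each pair is counted once.
Row 0: X(0,0)–O(0,1)≠ X(0,0)–O(1,0)≠ O(0,1)–O(0,2)= O(0,2)–O(0,3)= O(0,2)–O(1,2)= O(0,3)–X(0,4)≠ O(0,3)–O(1,3)= X(0,4)–O(1,4)≠  → 4/8 unlike.
Row 1: O(1,2)–O(1,3)= O(1,2)–O(2,2)= O(1,3)–O(1,4)= O(1,3)–O(2,3)= O(1,4)–O(2,4)=  → 0/5 unlike.
Row 2: O(2,1)–O(2,2)= O(2,2)–O(2,3)= O(2,3)–O(2,4)= O(2,4)–X(2,5)≠ X(2,5)–X(3,5)=  → 1/5 unlike.
Total adjacent occupied pairs: 18; unlike-type pairs: 5.
5/18 is already in lowest terms.

5/18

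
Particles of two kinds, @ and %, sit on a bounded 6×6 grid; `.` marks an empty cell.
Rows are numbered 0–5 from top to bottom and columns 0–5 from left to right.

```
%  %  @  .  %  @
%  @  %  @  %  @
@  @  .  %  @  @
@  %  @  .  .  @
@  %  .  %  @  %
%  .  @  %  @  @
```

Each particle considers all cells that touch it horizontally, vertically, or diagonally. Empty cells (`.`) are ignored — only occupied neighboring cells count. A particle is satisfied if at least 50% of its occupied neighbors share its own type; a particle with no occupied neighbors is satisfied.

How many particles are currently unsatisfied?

(0,0)% 2/3 ok
(0,1)% 3/5 ok
(0,2)@ 2/4 ok
(0,4)% 1/4 unhappy
(0,5)@ 1/3 unhappy
(1,0)% 2/5 unhappy
(1,1)@ 3/7 unhappy
(1,2)% 2/6 unhappy
(1,3)@ 2/6 unhappy
(1,4)% 2/7 unhappy
(1,5)@ 3/5 ok
(2,0)@ 3/5 ok
(2,1)@ 4/7 ok
(2,3)% 2/5 unhappy
(2,4)@ 4/6 ok
(2,5)@ 3/4 ok
(3,0)@ 3/5 ok
(3,1)% 1/6 unhappy
(3,2)@ 1/5 unhappy
(3,5)@ 3/4 ok
(4,0)@ 1/4 unhappy
(4,1)% 2/6 unhappy
(4,3)% 1/5 unhappy
(4,4)@ 3/6 ok
(4,5)% 0/4 unhappy
(5,0)% 1/2 ok
(5,2)@ 0/3 unhappy
(5,3)% 1/4 unhappy
(5,4)@ 2/5 unhappy
(5,5)@ 2/3 ok
Unsatisfied: (0,4), (0,5), (1,0), (1,1), (1,2), (1,3), (1,4), (2,3), (3,1), (3,2), (4,0), (4,1), (4,3), (4,5), (5,2), (5,3), (5,4) — 17 in total.

17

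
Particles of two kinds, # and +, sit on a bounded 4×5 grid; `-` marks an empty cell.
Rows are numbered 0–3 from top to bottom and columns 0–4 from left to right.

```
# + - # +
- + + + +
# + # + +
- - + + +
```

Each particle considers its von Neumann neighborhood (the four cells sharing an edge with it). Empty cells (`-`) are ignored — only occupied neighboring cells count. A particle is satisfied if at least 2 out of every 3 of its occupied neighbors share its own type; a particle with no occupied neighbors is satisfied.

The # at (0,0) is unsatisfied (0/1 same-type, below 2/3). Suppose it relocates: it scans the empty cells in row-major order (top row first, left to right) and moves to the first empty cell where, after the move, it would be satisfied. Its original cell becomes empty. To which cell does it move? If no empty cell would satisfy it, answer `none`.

Vacating (0,0). Empty cells in order:
  (0,2): 1/3 same-type → still unsatisfied.
  (1,0): 1/2 same-type → still unsatisfied.
  (3,0): 1/1 same-type → satisfied — stop here.

(3,0)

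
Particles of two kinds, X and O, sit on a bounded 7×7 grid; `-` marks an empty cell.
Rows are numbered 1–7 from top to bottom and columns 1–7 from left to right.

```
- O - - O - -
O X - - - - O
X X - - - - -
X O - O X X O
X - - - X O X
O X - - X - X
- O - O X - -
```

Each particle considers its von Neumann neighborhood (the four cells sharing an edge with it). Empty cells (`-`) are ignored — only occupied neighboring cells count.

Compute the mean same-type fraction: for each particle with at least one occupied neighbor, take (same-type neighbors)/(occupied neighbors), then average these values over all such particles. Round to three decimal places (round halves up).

Row 1: (1,2)O 0/1 · (1,5)O — no occupied neighbors
Row 2: (2,1)O 0/2 · (2,2)X 1/3 · (2,7)O — no occupied neighbors
Row 3: (3,1)X 2/3 · (3,2)X 2/3
Row 4: (4,1)X 2/3 · (4,2)O 0/2 · (4,4)O 0/1 · (4,5)X 2/3 · (4,6)X 1/3 · (4,7)O 0/2
Row 5: (5,1)X 1/2 · (5,5)X 2/3 · (5,6)O 0/3 · (5,7)X 1/3
Row 6: (6,1)O 0/2 · (6,2)X 0/2 · (6,5)X 2/2 · (6,7)X 1/1
Row 7: (7,2)O 0/1 · (7,4)O 0/1 · (7,5)X 1/2
Sum over 22 particles: 0/1 + 0/2 + 1/3 + 2/3 + 2/3 + 2/3 + 0/2 + 0/1 + 2/3 + 1/3 + 0/2 + 1/2 + 2/3 + 0/3 + 1/3 + 0/2 + 0/2 + 2/2 + 1/1 + 0/1 + 0/1 + 1/2 = 22/3; mean = 22/3 ÷ 22 = 1/3 = 0.333333… → 0.333.

0.333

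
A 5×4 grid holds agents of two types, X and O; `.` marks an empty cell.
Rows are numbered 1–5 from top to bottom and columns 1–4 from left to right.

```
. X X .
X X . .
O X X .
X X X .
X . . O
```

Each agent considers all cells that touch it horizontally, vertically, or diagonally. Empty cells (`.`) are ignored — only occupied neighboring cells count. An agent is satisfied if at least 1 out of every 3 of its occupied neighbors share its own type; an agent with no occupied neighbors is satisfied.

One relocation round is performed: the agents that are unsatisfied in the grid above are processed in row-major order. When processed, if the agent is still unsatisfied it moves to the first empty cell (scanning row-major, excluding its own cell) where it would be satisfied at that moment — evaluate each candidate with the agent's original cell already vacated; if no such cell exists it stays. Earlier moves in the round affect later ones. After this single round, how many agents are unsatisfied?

Initially unsatisfied (in order): (3,1), (5,4).
  (3,1) → (4,4).
  (5,4): now satisfied by earlier moves; stays.
Resulting grid:
. X X .
X X . .
. X X .
X X X O
X . . O
All satisfied now.

0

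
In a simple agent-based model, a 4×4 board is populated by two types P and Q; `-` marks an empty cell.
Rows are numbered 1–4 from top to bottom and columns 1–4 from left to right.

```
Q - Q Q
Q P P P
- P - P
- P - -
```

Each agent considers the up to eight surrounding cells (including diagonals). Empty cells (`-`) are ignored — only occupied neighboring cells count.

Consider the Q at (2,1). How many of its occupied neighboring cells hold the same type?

Occupied neighbors of (2,1): (1,1)=Q, (2,2)=P, (3,2)=P.
Same type (Q): 1 of 3.

1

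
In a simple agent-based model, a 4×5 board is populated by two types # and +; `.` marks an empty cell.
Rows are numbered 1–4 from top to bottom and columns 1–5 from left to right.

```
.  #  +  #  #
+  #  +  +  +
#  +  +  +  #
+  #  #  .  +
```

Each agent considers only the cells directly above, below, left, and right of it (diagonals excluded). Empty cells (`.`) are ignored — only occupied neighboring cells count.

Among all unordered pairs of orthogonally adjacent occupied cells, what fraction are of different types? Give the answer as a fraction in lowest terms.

8/13

Scan each occupied cell's neighbors to the right and below so each pair is counted once.
From row 1: 4 unlike of 7 pairs (running 4/7).
From row 2: 5 unlike of 9 pairs (running 9/16).
From row 3: 6 unlike of 8 pairs (running 15/24).
From row 4: 1 unlike of 2 pairs (running 16/26).
Total adjacent occupied pairs: 26; unlike-type pairs: 16.
16/26 reduces to 8/13.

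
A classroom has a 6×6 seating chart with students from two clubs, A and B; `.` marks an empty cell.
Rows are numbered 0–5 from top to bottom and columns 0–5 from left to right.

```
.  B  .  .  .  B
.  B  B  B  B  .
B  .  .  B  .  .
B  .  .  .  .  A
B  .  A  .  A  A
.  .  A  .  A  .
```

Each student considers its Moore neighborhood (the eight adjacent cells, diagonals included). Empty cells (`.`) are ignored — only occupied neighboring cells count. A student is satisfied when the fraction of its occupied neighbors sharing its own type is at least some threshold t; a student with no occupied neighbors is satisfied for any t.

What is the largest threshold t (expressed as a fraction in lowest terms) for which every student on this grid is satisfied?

Row 0: (0,1)B 2/2 · (0,5)B 1/1
Row 1: (1,1)B 3/3 · (1,2)B 4/4 · (1,3)B 3/3 · (1,4)B 3/3
Row 2: (2,0)B 2/2 · (2,3)B 3/3
Row 3: (3,0)B 2/2 · (3,5)A 2/2
Row 4: (4,0)B 1/1 · (4,2)A 1/1 · (4,4)A 3/3 · (4,5)A 3/3
Row 5: (5,2)A 1/1 · (5,4)A 2/2
The smallest same-type fraction is 2/2 at (0,1), which reduces to 1/1. Any threshold above that leaves this student unsatisfied.

1/1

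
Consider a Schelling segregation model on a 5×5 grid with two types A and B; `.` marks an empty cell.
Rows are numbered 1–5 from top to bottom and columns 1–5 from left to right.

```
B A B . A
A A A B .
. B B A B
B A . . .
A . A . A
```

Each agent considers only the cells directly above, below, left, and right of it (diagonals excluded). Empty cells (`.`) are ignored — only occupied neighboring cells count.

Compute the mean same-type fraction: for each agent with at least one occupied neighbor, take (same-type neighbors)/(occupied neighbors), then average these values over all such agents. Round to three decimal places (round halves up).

(1,1)B 0/2
(1,2)A 1/3
(1,3)B 0/2
(1,5)A — no occupied neighbors
(2,1)A 1/2
(2,2)A 3/4
(2,3)A 1/4
(2,4)B 0/2
(3,2)B 1/3
(3,3)B 1/3
(3,4)A 0/3
(3,5)B 0/1
(4,1)B 0/2
(4,2)A 0/2
(5,1)A 0/1
(5,3)A — no occupied neighbors
(5,5)A — no occupied neighbors
Sum over 14 agents: 0/2 + 1/3 + 0/2 + 1/2 + 3/4 + 1/4 + 0/2 + 1/3 + 1/3 + 0/3 + 0/1 + 0/2 + 0/2 + 0/1 = 5/2; mean = 5/2 ÷ 14 = 5/28 = 0.178571… → 0.179.

0.179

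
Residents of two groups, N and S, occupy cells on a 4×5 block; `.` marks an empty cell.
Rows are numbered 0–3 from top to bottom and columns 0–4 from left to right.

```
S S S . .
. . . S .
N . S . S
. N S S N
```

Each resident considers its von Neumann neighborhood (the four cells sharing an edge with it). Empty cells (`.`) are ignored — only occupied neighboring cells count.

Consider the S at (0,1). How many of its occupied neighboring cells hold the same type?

2

Occupied neighbors of (0,1): (0,0)=S, (0,2)=S.
Same type (S): 2 of 2.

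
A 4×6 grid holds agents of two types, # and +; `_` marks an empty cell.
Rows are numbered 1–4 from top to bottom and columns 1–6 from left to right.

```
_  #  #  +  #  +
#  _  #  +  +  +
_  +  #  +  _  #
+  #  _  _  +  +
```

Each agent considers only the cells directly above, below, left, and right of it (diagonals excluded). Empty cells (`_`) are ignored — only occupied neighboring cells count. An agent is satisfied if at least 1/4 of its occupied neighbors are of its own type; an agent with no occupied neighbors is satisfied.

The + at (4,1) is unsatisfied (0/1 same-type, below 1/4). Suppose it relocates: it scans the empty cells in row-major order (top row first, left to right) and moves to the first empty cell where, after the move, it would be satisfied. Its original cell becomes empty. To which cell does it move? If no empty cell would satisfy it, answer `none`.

(2,2)

Vacating (4,1). Empty cells in order:
  (1,1): 0/2 same-type → still unsatisfied.
  (2,2): 1/4 same-type → satisfied — stop here.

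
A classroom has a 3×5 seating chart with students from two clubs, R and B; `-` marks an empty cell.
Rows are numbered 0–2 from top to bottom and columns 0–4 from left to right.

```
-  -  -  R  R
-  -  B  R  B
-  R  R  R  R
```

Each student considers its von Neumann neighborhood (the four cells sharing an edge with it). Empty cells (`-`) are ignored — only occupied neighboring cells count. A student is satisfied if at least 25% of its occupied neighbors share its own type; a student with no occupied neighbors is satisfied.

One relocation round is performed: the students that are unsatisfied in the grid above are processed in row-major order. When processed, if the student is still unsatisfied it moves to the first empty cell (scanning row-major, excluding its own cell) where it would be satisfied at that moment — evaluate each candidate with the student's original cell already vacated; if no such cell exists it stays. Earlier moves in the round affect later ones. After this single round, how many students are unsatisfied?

0

Initially unsatisfied (in order): (1,2), (1,4).
  (1,2) → (0,0).
  (1,4) → (0,1).
Resulting grid:
B B - R R
- - - R -
- R R R R
All satisfied now.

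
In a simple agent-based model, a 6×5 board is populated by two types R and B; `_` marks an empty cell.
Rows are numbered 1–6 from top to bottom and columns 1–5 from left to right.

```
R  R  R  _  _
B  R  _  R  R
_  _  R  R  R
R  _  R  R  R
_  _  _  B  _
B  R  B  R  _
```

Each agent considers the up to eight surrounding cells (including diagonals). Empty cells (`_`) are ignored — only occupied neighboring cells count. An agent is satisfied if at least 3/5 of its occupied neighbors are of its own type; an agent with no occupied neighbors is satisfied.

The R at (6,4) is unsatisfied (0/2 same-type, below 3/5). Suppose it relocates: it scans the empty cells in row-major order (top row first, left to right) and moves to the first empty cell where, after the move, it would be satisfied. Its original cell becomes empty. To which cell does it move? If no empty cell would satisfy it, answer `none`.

Vacating (6,4). Empty cells in order:
  (1,4): 3/3 same-type → satisfied — stop here.

(1,4)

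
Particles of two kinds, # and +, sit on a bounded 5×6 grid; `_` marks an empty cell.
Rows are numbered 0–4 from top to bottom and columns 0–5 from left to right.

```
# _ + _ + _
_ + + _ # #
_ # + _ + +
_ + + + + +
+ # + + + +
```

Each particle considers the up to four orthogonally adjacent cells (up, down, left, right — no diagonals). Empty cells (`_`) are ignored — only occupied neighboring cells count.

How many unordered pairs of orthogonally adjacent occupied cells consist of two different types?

9

Scan each occupied cell's neighbors to the right and below so each pair is counted once.
Row 0: +(0,2)–+(1,2)= +(0,4)–#(1,4)≠  → 1/2 unlike.
Row 1: +(1,1)–+(1,2)= +(1,1)–#(2,1)≠ +(1,2)–+(2,2)= #(1,4)–#(1,5)= #(1,4)–+(2,4)≠ #(1,5)–+(2,5)≠  → 3/6 unlike.
Row 2: #(2,1)–+(2,2)≠ #(2,1)–+(3,1)≠ +(2,2)–+(3,2)= +(2,4)–+(2,5)= +(2,4)–+(3,4)= +(2,5)–+(3,5)=  → 2/6 unlike.
Row 3: +(3,1)–+(3,2)= +(3,1)–#(4,1)≠ +(3,2)–+(3,3)= +(3,2)–+(4,2)= +(3,3)–+(3,4)= +(3,3)–+(4,3)= +(3,4)–+(3,5)= +(3,4)–+(4,4)= +(3,5)–+(4,5)=  → 1/9 unlike.
Row 4: +(4,0)–#(4,1)≠ #(4,1)–+(4,2)≠ +(4,2)–+(4,3)= +(4,3)–+(4,4)= +(4,4)–+(4,5)=  → 2/5 unlike.
Total adjacent occupied pairs: 28; unlike-type pairs: 9.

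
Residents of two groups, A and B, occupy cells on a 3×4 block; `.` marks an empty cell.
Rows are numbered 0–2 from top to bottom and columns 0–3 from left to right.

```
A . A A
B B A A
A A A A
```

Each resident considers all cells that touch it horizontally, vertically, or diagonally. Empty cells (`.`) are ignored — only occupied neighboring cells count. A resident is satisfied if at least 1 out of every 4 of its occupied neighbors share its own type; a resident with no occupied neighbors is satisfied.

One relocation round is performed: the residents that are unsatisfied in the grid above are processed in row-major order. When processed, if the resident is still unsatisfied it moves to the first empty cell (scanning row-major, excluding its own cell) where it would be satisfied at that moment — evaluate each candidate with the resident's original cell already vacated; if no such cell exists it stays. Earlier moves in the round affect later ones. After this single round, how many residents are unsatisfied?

0

Initially unsatisfied (in order): (0,0), (1,1).
  (0,0) → (0,1).
  (1,1) → (0,0).
Resulting grid:
B A A A
B . A A
A A A A
All satisfied now.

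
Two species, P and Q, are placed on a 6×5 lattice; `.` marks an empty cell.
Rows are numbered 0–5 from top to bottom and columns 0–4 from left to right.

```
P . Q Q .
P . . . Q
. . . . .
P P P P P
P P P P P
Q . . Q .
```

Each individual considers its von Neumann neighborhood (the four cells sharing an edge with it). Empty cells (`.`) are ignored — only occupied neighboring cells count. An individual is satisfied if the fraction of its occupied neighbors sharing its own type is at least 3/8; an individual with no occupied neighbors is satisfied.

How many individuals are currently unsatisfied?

2

Row 0: (0,0)P 1/1 satisfied · (0,2)Q 1/1 satisfied · (0,3)Q 1/1 satisfied
Row 1: (1,0)P 1/1 satisfied · (1,4)Q 0/0 satisfied
Row 3: (3,0)P 2/2 satisfied · (3,1)P 3/3 satisfied · (3,2)P 3/3 satisfied · (3,3)P 3/3 satisfied · (3,4)P 2/2 satisfied
Row 4: (4,0)P 2/3 satisfied · (4,1)P 3/3 satisfied · (4,2)P 3/3 satisfied · (4,3)P 3/4 satisfied · (4,4)P 2/2 satisfied
Row 5: (5,0)Q 0/1 not · (5,3)Q 0/1 not
Unsatisfied: (5,0), (5,3) — 2 in total.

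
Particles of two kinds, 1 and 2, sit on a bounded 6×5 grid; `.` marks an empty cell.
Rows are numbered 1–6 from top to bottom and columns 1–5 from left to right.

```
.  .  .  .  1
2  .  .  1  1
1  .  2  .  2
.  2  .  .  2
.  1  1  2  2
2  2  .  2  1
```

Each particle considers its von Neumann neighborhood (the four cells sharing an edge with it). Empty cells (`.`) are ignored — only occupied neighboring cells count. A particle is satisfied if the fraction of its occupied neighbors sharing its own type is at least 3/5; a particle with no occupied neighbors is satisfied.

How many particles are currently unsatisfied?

9

(1,5)1 1/1 ok
(2,1)2 0/1 unhappy
(2,4)1 1/1 ok
(2,5)1 2/3 ok
(3,1)1 0/1 unhappy
(3,3)2 0/0 ok
(3,5)2 1/2 unhappy
(4,2)2 0/1 unhappy
(4,5)2 2/2 ok
(5,2)1 1/3 unhappy
(5,3)1 1/2 unhappy
(5,4)2 2/3 ok
(5,5)2 2/3 ok
(6,1)2 1/1 ok
(6,2)2 1/2 unhappy
(6,4)2 1/2 unhappy
(6,5)1 0/2 unhappy
Unsatisfied: (2,1), (3,1), (3,5), (4,2), (5,2), (5,3), (6,2), (6,4), (6,5) — 9 in total.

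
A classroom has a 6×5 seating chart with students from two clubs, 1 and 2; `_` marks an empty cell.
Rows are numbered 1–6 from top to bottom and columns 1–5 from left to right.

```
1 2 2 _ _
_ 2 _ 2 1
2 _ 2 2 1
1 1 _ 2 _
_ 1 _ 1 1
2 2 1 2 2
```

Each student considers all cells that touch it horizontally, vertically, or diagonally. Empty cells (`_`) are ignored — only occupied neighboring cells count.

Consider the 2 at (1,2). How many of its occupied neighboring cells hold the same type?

Occupied neighbors of (1,2): (1,1)=1, (1,3)=2, (2,2)=2.
Same type (2): 2 of 3.

2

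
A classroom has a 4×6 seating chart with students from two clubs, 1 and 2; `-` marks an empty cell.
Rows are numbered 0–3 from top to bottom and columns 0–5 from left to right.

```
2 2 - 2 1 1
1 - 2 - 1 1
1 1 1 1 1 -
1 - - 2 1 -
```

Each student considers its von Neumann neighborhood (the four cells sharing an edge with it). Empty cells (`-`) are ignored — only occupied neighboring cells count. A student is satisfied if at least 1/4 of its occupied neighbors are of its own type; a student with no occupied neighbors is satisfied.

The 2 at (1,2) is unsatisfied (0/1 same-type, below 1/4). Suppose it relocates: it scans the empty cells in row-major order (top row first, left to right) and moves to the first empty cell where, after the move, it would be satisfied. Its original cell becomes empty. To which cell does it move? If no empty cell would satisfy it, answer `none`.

Vacating (1,2). Empty cells in order:
  (0,2): 2/2 same-type → satisfied — stop here.

(0,2)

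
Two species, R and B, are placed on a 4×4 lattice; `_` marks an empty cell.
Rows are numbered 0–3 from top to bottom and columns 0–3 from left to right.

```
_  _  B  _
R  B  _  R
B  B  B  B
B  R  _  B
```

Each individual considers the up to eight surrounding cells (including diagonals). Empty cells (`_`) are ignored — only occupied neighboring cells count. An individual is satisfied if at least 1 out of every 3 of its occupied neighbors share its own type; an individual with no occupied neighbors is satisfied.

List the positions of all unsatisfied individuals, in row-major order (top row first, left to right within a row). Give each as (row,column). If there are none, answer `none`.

(1,0), (1,3), (3,1)

(0,2)B 1/2 ok
(1,0)R 0/3 unhappy
(1,1)B 4/5 ok
(1,3)R 0/3 unhappy
(2,0)B 3/5 ok
(2,1)B 4/6 ok
(2,2)B 4/6 ok
(2,3)B 2/3 ok
(3,0)B 2/3 ok
(3,1)R 0/4 unhappy
(3,3)B 2/2 ok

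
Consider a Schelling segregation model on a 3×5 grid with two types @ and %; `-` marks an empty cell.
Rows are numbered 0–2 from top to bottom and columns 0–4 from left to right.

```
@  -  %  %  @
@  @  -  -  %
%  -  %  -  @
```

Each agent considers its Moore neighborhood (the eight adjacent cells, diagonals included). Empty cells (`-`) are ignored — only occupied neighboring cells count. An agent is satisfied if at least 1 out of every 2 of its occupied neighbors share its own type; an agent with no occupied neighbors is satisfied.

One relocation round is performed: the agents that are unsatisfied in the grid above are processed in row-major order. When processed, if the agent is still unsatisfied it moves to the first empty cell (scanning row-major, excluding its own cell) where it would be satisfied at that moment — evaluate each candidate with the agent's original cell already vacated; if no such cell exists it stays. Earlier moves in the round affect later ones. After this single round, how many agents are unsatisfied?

0

Initially unsatisfied (in order): (0,4), (1,1), (1,4), (2,0), (2,2), (2,4).
  (0,4) → (0,1).
  (1,1): now satisfied by earlier moves; stays.
  (1,4): now satisfied by earlier moves; stays.
  (2,0) → (0,4).
  (2,2) → (1,2).
  (2,4) → (2,0).
Resulting grid:
@ @ % % %
@ @ % - %
@ - - - -
All satisfied now.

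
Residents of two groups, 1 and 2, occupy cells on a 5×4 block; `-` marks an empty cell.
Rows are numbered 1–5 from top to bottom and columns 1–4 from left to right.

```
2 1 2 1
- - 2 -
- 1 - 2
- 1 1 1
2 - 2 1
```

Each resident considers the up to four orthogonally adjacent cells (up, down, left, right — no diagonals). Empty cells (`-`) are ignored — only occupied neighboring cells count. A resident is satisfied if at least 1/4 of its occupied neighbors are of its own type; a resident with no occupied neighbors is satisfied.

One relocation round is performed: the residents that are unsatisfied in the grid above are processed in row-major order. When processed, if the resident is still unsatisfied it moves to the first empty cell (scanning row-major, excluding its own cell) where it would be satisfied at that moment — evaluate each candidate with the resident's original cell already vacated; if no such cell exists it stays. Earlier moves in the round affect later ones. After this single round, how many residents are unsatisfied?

0

Initially unsatisfied (in order): (1,1), (1,2), (1,4), (3,4), (5,3).
  (1,1) → (2,1).
  (1,2) → (2,2).
  (1,4) → (1,2).
  (3,4) → (1,1).
  (5,3) → (1,4).
Resulting grid:
2 1 2 2
2 1 2 -
- 1 - -
- 1 1 1
2 - - 1
All satisfied now.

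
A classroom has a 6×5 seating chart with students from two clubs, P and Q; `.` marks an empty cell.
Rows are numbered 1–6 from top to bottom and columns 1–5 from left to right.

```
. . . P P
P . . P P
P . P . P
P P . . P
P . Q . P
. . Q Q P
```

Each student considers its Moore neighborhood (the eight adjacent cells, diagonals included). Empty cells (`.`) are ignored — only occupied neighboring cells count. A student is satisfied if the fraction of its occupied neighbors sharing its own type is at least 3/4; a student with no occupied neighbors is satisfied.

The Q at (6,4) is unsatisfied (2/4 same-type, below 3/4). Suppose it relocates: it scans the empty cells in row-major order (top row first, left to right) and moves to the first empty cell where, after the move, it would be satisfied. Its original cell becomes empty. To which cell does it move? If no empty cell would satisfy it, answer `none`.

none

Vacating (6,4). Empty cells in order:
  (1,1): 0/1 same-type → still unsatisfied.
  (1,2): 0/1 same-type → still unsatisfied.
  (1,3): 0/2 same-type → still unsatisfied.
  (2,2): 0/3 same-type → still unsatisfied.
  (2,3): 0/3 same-type → still unsatisfied.
  (3,2): 0/5 same-type → still unsatisfied.
  (3,4): 0/5 same-type → still unsatisfied.
  (4,3): 1/3 same-type → still unsatisfied.
  (4,4): 1/5 same-type → still unsatisfied.
  (5,2): 2/5 same-type → still unsatisfied.
  (5,4): 2/5 same-type → still unsatisfied.
  (6,1): 0/1 same-type → still unsatisfied.
  (6,2): 2/3 same-type → still unsatisfied.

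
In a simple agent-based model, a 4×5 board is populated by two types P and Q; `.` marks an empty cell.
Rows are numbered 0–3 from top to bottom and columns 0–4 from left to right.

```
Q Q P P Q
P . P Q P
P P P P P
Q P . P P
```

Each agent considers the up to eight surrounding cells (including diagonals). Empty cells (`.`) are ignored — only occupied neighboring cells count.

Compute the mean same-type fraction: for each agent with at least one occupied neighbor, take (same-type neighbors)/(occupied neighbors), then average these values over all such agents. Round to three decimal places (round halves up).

0.608

(0,0)Q 1/2
(0,1)Q 1/4
(0,2)P 2/4
(0,3)P 3/5
(0,4)Q 1/3
(1,0)P 2/4
(1,2)P 5/7
(1,3)Q 1/8
(1,4)P 3/5
(2,0)P 3/4
(2,1)P 5/6
(2,2)P 5/6
(2,3)P 6/7
(2,4)P 4/5
(3,0)Q 0/3
(3,1)P 3/4
(3,3)P 4/4
(3,4)P 3/3
Sum over 18 agents: 1/2 + 1/4 + 2/4 + 3/5 + 1/3 + 2/4 + 5/7 + 1/8 + 3/5 + 3/4 + 5/6 + 5/6 + 6/7 + 4/5 + 0/3 + 3/4 + 4/4 + 3/3 = 613/56; mean = 613/56 ÷ 18 = 613/1008 = 0.608134… → 0.608.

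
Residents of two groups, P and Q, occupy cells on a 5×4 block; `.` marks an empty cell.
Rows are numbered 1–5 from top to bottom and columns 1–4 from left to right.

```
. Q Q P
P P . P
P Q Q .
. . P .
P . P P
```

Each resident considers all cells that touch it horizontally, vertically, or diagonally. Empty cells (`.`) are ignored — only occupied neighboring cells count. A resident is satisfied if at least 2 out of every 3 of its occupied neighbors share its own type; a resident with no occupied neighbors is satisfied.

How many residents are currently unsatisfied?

9

(1,2)Q 1/3 ✗
(1,3)Q 1/4 ✗
(1,4)P 1/2 ✗
(2,1)P 2/4 ✗
(2,2)P 2/6 ✗
(2,4)P 1/3 ✗
(3,1)P 2/3 ✓
(3,2)Q 1/5 ✗
(3,3)Q 1/4 ✗
(4,3)P 2/4 ✗
(5,1)P 0/0 ✓
(5,3)P 2/2 ✓
(5,4)P 2/2 ✓
Unsatisfied: (1,2), (1,3), (1,4), (2,1), (2,2), (2,4), (3,2), (3,3), (4,3) — 9 in total.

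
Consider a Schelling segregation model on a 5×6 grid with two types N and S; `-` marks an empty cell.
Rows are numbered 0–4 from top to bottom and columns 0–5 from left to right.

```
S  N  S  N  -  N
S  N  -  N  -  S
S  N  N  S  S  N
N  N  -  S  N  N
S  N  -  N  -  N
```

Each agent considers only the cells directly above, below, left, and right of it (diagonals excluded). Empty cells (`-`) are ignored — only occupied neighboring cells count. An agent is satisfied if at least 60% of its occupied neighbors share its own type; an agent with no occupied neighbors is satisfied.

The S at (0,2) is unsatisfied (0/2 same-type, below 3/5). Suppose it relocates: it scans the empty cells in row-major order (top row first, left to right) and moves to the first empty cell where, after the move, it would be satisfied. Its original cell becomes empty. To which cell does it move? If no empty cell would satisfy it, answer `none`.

Vacating (0,2). Empty cells in order:
  (0,4): 0/2 same-type → still unsatisfied.
  (1,2): 0/3 same-type → still unsatisfied.
  (1,4): 2/3 same-type → satisfied — stop here.

(1,4)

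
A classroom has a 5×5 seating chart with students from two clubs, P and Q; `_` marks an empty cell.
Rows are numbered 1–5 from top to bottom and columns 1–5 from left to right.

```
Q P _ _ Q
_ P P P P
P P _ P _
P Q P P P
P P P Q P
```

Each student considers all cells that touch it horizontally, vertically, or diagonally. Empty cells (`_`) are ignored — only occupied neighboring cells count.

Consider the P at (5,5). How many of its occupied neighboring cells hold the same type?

2

Occupied neighbors of (5,5): (4,4)=P, (4,5)=P, (5,4)=Q.
Same type (P): 2 of 3.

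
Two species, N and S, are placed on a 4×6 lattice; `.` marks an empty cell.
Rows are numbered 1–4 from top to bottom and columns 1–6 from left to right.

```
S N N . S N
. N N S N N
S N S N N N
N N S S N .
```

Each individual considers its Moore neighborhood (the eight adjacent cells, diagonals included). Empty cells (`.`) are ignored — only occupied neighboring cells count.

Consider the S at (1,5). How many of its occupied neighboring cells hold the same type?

Occupied neighbors of (1,5): (1,6)=N, (2,4)=S, (2,5)=N, (2,6)=N.
Same type (S): 1 of 4.

1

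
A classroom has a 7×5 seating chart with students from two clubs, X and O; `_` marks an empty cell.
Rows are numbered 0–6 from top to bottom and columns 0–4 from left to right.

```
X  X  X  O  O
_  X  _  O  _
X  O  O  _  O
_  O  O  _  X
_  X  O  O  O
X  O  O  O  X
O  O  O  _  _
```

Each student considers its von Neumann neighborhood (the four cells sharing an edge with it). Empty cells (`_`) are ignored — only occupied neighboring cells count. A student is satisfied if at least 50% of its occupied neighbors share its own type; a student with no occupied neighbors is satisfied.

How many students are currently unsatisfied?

(0,0)X 1/1 satisfied
(0,1)X 3/3 satisfied
(0,2)X 1/2 satisfied
(0,3)O 2/3 satisfied
(0,4)O 1/1 satisfied
(1,1)X 1/2 satisfied
(1,3)O 1/1 satisfied
(2,0)X 0/1 not
(2,1)O 2/4 satisfied
(2,2)O 2/2 satisfied
(2,4)O 0/1 not
(3,1)O 2/3 satisfied
(3,2)O 3/3 satisfied
(3,4)X 0/2 not
(4,1)X 0/3 not
(4,2)O 3/4 satisfied
(4,3)O 3/3 satisfied
(4,4)O 1/3 not
(5,0)X 0/2 not
(5,1)O 2/4 satisfied
(5,2)O 4/4 satisfied
(5,3)O 2/3 satisfied
(5,4)X 0/2 not
(6,0)O 1/2 satisfied
(6,1)O 3/3 satisfied
(6,2)O 2/2 satisfied
Unsatisfied: (2,0), (2,4), (3,4), (4,1), (4,4), (5,0), (5,4) — 7 in total.

7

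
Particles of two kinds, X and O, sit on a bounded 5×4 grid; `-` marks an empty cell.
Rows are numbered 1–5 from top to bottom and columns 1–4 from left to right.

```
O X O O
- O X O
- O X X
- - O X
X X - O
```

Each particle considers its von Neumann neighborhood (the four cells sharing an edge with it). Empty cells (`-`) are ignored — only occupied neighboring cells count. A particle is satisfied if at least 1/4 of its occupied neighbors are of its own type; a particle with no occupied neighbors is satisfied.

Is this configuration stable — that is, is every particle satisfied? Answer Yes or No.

Row 1: (1,1)O 0/1 unhappy · (1,2)X 0/3 unhappy · (1,3)O 1/3 ok · (1,4)O 2/2 ok
Row 2: (2,2)O 1/3 ok · (2,3)X 1/4 ok · (2,4)O 1/3 ok
Row 3: (3,2)O 1/2 ok · (3,3)X 2/4 ok · (3,4)X 2/3 ok
Row 4: (4,3)O 0/2 unhappy · (4,4)X 1/3 ok
Row 5: (5,1)X 1/1 ok · (5,2)X 1/1 ok · (5,4)O 0/1 unhappy
For instance (1,1) has only 0/1 same-type neighbors, below 1/4.

No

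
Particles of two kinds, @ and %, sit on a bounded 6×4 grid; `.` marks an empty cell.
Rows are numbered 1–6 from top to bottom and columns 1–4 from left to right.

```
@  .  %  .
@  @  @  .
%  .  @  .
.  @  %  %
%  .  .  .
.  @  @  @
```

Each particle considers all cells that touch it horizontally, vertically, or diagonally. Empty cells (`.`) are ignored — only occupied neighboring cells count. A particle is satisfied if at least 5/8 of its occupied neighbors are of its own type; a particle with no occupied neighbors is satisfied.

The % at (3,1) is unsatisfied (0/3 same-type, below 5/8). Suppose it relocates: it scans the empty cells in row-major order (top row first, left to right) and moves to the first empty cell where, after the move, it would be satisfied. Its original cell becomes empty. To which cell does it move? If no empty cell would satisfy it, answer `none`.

Vacating (3,1). Empty cells in order:
  (1,2): 1/5 same-type → still unsatisfied.
  (1,4): 1/2 same-type → still unsatisfied.
  (2,4): 1/3 same-type → still unsatisfied.
  (3,2): 1/6 same-type → still unsatisfied.
  (3,4): 2/4 same-type → still unsatisfied.
  (4,1): 1/2 same-type → still unsatisfied.
  (5,2): 2/5 same-type → still unsatisfied.
  (5,3): 2/6 same-type → still unsatisfied.
  (5,4): 2/4 same-type → still unsatisfied.
  (6,1): 1/2 same-type → still unsatisfied.

none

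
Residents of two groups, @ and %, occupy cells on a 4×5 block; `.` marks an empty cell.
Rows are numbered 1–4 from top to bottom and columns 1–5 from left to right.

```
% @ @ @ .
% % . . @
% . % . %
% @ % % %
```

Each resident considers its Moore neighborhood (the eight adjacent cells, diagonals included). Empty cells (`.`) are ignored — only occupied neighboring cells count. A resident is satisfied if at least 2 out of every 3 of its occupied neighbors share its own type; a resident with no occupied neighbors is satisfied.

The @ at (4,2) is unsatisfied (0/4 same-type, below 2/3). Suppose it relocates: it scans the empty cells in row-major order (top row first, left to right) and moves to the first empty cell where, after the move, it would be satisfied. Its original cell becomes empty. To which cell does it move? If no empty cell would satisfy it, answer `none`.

Vacating (4,2). Empty cells in order:
  (1,5): 2/2 same-type → satisfied — stop here.

(1,5)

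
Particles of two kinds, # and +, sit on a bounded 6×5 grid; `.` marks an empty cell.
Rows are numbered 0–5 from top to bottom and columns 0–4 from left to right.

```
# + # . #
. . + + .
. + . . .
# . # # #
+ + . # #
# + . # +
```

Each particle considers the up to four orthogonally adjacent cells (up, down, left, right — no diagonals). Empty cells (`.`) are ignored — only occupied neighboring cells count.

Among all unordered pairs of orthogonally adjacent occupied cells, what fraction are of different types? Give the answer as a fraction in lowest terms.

8/17

Scan each occupied cell's neighbors to the right and below so each pair is counted once.
From row 0: 3 unlike of 3 pairs (running 3/3).
From row 1: 0 unlike of 1 pairs (running 3/4).
From row 3: 1 unlike of 5 pairs (running 4/9).
From row 4: 2 unlike of 6 pairs (running 6/15).
From row 5: 2 unlike of 2 pairs (running 8/17).
Total adjacent occupied pairs: 17; unlike-type pairs: 8.
8/17 is already in lowest terms.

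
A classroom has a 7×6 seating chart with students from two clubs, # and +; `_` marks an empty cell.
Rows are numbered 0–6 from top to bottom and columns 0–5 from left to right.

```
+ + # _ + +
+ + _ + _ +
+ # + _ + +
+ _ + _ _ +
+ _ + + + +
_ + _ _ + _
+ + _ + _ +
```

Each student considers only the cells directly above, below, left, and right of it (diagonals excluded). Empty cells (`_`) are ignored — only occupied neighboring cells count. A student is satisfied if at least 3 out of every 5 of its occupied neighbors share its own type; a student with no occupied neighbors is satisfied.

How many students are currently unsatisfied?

3

(0,0)+ 2/2 satisfied
(0,1)+ 2/3 satisfied
(0,2)# 0/1 not
(0,4)+ 1/1 satisfied
(0,5)+ 2/2 satisfied
(1,0)+ 3/3 satisfied
(1,1)+ 2/3 satisfied
(1,3)+ 0/0 satisfied
(1,5)+ 2/2 satisfied
(2,0)+ 2/3 satisfied
(2,1)# 0/3 not
(2,2)+ 1/2 not
(2,4)+ 1/1 satisfied
(2,5)+ 3/3 satisfied
(3,0)+ 2/2 satisfied
(3,2)+ 2/2 satisfied
(3,5)+ 2/2 satisfied
(4,0)+ 1/1 satisfied
(4,2)+ 2/2 satisfied
(4,3)+ 2/2 satisfied
(4,4)+ 3/3 satisfied
(4,5)+ 2/2 satisfied
(5,1)+ 1/1 satisfied
(5,4)+ 1/1 satisfied
(6,0)+ 1/1 satisfied
(6,1)+ 2/2 satisfied
(6,3)+ 0/0 satisfied
(6,5)+ 0/0 satisfied
Unsatisfied: (0,2), (2,1), (2,2) — 3 in total.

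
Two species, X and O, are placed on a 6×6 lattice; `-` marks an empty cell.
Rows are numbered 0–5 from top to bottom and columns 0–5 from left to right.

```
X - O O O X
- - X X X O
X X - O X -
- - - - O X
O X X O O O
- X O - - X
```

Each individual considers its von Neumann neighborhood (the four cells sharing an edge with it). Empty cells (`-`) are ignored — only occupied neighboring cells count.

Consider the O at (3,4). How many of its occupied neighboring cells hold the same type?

Occupied neighbors of (3,4): (2,4)=X, (4,4)=O, (3,5)=X.
Same type (O): 1 of 3.

1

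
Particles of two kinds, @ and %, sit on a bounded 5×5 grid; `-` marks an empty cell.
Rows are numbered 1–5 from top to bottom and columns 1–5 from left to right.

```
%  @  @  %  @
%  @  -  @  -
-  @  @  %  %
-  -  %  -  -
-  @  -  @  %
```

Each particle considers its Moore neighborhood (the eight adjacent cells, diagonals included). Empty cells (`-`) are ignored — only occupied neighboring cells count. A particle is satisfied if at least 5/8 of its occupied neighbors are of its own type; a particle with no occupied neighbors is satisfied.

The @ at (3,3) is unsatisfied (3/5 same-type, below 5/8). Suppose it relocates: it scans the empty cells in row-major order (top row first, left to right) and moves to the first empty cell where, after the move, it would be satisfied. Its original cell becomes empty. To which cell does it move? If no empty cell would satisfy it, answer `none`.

Vacating (3,3). Empty cells in order:
  (2,3): 5/7 same-type → satisfied — stop here.

(2,3)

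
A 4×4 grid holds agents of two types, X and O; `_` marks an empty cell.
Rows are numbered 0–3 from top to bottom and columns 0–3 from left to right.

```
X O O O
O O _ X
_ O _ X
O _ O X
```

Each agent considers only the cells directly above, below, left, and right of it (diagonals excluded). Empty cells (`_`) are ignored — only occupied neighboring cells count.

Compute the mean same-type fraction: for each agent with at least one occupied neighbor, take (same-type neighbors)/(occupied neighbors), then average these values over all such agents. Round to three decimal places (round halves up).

0.606

(0,0)X 0/2
(0,1)O 2/3
(0,2)O 2/2
(0,3)O 1/2
(1,0)O 1/2
(1,1)O 3/3
(1,3)X 1/2
(2,1)O 1/1
(2,3)X 2/2
(3,0)O — no occupied neighbors
(3,2)O 0/1
(3,3)X 1/2
Sum over 11 agents: 0/2 + 2/3 + 2/2 + 1/2 + 1/2 + 3/3 + 1/2 + 1/1 + 2/2 + 0/1 + 1/2 = 20/3; mean = 20/3 ÷ 11 = 20/33 = 0.606060… → 0.606.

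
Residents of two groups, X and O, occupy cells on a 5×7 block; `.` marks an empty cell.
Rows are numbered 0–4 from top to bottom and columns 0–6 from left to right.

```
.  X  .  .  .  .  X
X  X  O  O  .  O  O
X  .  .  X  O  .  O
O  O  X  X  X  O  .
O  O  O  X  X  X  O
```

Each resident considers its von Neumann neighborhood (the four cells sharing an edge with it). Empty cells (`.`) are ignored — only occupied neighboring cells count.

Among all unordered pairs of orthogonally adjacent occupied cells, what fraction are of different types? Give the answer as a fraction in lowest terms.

2/5

Scan each occupied cell's neighbors to the right and below so each pair is counted once.
From row 0: 1 unlike of 2 pairs (running 1/2).
From row 1: 2 unlike of 7 pairs (running 3/9).
From row 2: 3 unlike of 4 pairs (running 6/13).
From row 3: 4 unlike of 11 pairs (running 10/24).
From row 4: 2 unlike of 6 pairs (running 12/30).
Total adjacent occupied pairs: 30; unlike-type pairs: 12.
12/30 reduces to 2/5.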